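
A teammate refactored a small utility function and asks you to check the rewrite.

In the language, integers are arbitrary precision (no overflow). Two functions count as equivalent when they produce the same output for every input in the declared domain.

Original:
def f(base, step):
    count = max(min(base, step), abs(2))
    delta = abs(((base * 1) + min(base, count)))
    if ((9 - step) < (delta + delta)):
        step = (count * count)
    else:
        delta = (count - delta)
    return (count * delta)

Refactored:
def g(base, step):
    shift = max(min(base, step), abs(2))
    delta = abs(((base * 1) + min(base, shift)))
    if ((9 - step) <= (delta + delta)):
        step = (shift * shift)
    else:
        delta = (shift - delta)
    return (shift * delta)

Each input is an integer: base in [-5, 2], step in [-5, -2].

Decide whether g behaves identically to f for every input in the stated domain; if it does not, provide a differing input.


Try base=-3, step=-3.
f: count=2, then delta=6, then ((9 - step) < (delta + delta)) is false, then delta=-4, then returns -8
g: shift=2, then delta=6, then ((9 - step) <= (delta + delta)) is true, then step=4, then returns 12
-8 vs 12 — the two versions disagree here.
verdict: not equivalent; witness: base=-3, step=-3


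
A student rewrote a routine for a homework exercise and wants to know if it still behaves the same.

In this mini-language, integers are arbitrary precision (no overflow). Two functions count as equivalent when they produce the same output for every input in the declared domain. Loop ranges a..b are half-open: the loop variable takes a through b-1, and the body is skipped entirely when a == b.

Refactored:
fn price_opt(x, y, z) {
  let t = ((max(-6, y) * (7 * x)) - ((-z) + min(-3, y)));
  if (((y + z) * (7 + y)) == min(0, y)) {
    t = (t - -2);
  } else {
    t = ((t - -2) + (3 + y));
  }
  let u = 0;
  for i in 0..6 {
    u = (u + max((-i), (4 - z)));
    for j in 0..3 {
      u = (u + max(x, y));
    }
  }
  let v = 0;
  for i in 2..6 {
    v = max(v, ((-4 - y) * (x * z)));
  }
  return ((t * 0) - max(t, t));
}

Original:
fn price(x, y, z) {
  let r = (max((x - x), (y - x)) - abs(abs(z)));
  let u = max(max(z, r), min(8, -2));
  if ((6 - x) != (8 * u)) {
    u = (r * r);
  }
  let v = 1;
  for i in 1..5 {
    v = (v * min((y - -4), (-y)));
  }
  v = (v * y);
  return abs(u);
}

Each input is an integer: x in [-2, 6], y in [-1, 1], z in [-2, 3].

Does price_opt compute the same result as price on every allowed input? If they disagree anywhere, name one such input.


Consider the input x=-2, y=-1, z=-2.
price: r = -1; u = -1; ((6 - x) != (8 * u)) -> true; u = 1; v = 1; [i=1]; v = 1; [i=2]; v = 1; [i=3]; v = 1; [i=4]; v = 1; v = -1; return 1
price_opt: t = 15; (((y + z) * (7 + y)) == min(0, y)) -> false; t = 19; u = 0; [i=0]; u = 6; [j=0]; u = 5; [j=1]; u = 4; [j=2]; u = 3; [i=1]; u = 9; [j=0]; u = 8; [j=1]; u = 7; [j=2]; u = 6; [i=2]; u = 12; [j=0]; u = 11; [j=1]; u = 10; [j=2]; u = 9; [i=3]; u = 15; [j=0]; u = 14; [j=1]; u = 13; [j=2]; u = 12; [i=4]; u = 18; [j=0]; u = 17; [j=1]; u = 16; [j=2]; u = 15; [i=5]; u = 21; [j=0]; u = 20; [j=1]; u = 19; [j=2]; u = 18; v = 0; [i=2]; v = 0; [i=3]; v = 0; [i=4]; v = 0; [i=5]; v = 0; return -19
1 vs -19 — the two versions disagree here.
verdict: not equivalent; witness: x=-2, y=-1, z=-2


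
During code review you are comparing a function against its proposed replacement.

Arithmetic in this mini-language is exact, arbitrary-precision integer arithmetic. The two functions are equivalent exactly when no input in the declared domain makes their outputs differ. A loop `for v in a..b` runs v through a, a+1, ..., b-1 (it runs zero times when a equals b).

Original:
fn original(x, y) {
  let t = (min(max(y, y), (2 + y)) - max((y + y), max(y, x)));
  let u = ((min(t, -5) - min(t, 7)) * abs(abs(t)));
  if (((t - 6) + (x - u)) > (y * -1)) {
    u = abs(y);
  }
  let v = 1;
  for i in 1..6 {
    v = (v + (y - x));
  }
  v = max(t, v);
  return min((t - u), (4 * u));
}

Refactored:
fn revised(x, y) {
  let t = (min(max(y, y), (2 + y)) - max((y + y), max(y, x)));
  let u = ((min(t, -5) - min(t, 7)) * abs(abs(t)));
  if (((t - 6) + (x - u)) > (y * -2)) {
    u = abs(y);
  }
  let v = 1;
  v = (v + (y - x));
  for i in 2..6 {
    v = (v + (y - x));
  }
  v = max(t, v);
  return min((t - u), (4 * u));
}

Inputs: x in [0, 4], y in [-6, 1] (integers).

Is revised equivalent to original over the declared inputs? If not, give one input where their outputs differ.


Take x=2, y=1.
original: t = -1; u = -4; (((t - 6) + (x - u)) > (y * -1)) -> false; v = 1; [i=1]; v = 0; [i=2]; v = -1; [i=3]; v = -2; [i=4]; v = -3; [i=5]; v = -4; v = -1; return -16
revised: t = -1; u = -4; (((t - 6) + (x - u)) > (y * -2)) -> true; u = 1; v = 1; v = 0; [i=2]; v = -1; [i=3]; v = -2; [i=4]; v = -3; [i=5]; v = -4; v = -1; return -2
-16 against -2: the behavior changed.
verdict: not equivalent; witness: x=2, y=1


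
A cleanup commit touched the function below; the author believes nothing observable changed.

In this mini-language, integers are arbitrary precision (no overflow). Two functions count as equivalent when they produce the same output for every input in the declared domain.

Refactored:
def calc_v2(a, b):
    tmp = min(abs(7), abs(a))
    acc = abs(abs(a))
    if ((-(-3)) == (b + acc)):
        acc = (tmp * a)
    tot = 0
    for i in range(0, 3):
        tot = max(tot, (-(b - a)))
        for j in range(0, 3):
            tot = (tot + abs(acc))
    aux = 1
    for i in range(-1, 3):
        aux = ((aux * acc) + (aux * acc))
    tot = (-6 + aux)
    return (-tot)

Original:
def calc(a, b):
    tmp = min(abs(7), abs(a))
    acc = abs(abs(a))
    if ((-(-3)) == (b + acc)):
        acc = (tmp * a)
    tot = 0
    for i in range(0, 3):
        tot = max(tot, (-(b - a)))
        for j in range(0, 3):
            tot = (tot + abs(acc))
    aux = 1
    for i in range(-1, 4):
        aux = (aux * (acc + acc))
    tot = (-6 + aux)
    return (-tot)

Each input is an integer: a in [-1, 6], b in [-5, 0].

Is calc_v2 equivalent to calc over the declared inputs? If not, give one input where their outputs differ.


At a=-1, b=-5: calc gives -26, calc_v2 gives -10.
verdict: not equivalent; witness: a=-1, b=-5


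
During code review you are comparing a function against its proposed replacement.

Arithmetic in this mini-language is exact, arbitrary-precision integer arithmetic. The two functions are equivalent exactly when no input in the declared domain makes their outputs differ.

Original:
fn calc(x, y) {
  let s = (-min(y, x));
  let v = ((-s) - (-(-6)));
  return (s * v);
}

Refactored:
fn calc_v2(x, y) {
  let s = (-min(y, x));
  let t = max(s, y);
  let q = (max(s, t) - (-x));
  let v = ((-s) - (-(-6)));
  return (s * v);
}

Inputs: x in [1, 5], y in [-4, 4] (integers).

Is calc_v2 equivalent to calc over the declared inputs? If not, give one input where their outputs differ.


Among the additions is an assignment to `q` whose value nothing reads, and its value is discarded; all 45 inputs agree.
verdict: equivalent


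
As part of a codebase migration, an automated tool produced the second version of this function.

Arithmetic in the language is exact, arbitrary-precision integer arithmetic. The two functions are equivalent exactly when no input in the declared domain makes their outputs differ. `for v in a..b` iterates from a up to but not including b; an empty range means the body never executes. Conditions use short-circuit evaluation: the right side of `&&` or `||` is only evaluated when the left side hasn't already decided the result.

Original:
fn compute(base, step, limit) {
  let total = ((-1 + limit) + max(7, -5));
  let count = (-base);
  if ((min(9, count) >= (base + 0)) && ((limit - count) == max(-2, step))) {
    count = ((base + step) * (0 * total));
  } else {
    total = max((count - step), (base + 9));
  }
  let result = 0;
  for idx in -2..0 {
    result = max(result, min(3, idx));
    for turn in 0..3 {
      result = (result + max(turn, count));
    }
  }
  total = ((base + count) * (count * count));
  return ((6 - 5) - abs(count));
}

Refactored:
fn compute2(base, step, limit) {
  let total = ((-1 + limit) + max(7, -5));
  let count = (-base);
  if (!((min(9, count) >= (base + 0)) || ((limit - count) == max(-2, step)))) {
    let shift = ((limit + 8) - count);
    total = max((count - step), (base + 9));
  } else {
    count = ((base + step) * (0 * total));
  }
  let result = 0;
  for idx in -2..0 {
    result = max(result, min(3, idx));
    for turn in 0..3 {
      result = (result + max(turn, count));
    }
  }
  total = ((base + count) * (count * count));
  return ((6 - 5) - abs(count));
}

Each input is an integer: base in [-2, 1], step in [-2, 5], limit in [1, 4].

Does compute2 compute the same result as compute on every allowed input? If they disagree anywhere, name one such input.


On input base=-2, step=-2, limit=1, compute returns -1 while compute2 returns 1.
verdict: not equivalent; witness: base=-2, step=-2, limit=1


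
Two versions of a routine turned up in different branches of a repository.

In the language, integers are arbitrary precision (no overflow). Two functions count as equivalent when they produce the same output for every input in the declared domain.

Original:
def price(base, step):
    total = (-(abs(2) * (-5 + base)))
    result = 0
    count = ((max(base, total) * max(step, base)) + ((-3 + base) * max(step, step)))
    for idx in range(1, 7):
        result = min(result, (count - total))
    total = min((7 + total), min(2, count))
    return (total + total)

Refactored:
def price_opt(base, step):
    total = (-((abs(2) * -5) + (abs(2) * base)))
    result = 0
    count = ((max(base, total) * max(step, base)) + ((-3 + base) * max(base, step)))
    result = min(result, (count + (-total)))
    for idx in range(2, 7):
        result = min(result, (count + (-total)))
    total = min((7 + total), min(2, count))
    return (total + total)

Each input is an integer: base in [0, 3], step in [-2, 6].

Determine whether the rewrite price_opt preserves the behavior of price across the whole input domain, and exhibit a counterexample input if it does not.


Take base=0, step=-2.
price: total=10, then result=0, then count=6, then (idx=1), then result=-4, then (idx=2), then result=-4, then (idx=3), then result=-4, then (idx=4), then result=-4, then (idx=5), then result=-4, then (idx=6), then result=-4, then total=2, then returns 4
price_opt: total=10, then result=0, then count=0, then result=-10, then (idx=2), then result=-10, then (idx=3), then result=-10, then (idx=4), then result=-10, then (idx=5), then result=-10, then (idx=6), then result=-10, then total=0, then returns 0
4 != 0, so the rewrite changes behavior.
verdict: not equivalent; witness: base=0, step=-2


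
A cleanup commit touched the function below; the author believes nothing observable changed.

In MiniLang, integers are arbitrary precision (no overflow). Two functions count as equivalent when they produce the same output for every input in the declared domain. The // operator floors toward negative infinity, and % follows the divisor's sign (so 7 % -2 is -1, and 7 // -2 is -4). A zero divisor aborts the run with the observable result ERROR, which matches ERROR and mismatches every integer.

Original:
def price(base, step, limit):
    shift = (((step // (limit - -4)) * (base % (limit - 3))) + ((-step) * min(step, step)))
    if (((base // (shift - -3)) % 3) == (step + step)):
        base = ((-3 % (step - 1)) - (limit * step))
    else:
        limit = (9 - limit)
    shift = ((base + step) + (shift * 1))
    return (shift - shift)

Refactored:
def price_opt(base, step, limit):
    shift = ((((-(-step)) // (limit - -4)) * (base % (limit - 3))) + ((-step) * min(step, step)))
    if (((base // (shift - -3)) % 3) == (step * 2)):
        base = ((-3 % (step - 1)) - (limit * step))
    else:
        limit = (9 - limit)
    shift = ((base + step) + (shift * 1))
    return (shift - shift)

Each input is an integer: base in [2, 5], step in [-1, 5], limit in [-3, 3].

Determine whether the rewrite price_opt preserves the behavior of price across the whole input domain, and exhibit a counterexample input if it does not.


The two versions differ — the changes include constant usage differs; also arithmetic usage differs.
Tracing base=4, step=2, limit=1: price: shift becomes -4; next (((base // (shift - -3)) % 3) == (step + step)) evaluates to false; next limit becomes 8; next shift becomes 2; next final value 0 | price_opt: shift becomes -4; next (((base // (shift - -3)) % 3) == (step * 2)) evaluates to false; next limit becomes 8; next shift becomes 2; next final value 0 — matching result 0.
An exhaustive pass over the 196 declared inputs shows identical outputs.
verdict: equivalent


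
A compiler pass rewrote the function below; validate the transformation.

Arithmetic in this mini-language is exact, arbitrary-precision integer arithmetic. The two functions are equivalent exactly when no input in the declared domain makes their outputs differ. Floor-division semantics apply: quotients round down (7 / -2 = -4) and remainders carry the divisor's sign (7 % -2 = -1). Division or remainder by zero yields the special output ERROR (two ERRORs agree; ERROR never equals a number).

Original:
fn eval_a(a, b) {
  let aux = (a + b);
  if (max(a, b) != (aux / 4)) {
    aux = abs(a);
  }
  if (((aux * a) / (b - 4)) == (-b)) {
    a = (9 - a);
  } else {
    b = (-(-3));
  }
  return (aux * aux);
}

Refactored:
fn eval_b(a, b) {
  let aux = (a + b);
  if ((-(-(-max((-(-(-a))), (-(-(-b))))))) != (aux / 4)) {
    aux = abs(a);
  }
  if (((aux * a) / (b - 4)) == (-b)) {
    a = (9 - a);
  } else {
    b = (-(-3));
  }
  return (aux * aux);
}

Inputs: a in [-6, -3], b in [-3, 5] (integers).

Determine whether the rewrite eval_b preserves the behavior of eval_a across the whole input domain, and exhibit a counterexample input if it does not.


Evaluate both at a=-6, b=-3.
eval_a: aux = -9; (max(a, b) != (aux / 4)) -> false; (((aux * a) / (b - 4)) == (-b)) -> false; b = 3; return 81
eval_b: aux = -9; ((-(-(-max((-(-(-a))), (-(-(-b))))))) != (aux / 4)) -> true; aux = 6; (((aux * a) / (b - 4)) == (-b)) -> false; b = 3; return 36
81 vs 36 — the two versions disagree here.
verdict: not equivalent; witness: a=-6, b=-3


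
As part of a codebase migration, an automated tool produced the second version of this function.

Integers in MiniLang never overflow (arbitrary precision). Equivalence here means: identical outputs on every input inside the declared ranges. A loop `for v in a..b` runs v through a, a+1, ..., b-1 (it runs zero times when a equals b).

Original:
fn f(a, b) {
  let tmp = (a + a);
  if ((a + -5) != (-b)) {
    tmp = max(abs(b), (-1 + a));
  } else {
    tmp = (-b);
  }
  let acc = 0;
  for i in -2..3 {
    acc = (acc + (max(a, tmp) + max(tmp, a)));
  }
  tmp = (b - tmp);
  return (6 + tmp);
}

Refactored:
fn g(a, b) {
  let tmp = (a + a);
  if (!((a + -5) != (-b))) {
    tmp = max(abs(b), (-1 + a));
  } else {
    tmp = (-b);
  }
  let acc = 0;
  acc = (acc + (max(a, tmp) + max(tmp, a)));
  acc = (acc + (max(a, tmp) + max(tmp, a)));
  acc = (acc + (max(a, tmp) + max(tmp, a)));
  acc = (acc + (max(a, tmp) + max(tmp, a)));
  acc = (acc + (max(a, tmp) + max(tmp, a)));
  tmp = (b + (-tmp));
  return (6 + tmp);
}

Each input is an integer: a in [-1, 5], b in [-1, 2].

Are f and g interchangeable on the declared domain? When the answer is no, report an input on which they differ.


Try a=-1, b=1.
f: tmp = -2; ((a + -5) != (-b)) -> true; tmp = 1; acc = 0; [i=-2]; acc = 2; [i=-1]; acc = 4; [i=0]; acc = 6; [i=1]; acc = 8; [i=2]; acc = 10; tmp = 0; return 6
g: tmp = -2; (!((a + -5) != (-b))) -> false; tmp = -1; acc = 0; acc = -2; acc = -4; acc = -6; acc = -8; acc = -10; tmp = 2; return 8
6 != 8, so the rewrite changes behavior.
verdict: not equivalent; witness: a=-1, b=1


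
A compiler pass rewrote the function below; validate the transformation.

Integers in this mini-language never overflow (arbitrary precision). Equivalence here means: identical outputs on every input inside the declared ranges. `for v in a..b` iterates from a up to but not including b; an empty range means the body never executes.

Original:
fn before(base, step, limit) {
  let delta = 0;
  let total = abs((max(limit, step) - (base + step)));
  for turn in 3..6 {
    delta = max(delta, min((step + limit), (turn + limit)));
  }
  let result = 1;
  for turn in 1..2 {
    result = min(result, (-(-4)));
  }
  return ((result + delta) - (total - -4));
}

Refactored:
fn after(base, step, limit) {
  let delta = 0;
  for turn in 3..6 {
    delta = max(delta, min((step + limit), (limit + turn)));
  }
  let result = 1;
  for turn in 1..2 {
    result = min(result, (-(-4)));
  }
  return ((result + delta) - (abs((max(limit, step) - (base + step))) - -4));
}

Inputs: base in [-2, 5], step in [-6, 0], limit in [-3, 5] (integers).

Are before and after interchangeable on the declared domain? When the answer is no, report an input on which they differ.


Equivalent — the differences include statement counts differ; local variable names differ, yet no declared input distinguishes the two.
As a probe, take base=5, step=-4, limit=1: before runs delta becomes 0; next total becomes 0; next at turn=3:; next delta becomes 0; next at turn=4:; next delta becomes 0; next at turn=5:; next delta becomes 0; next result becomes 1; next at turn=1:; next result becomes 1; next final value -3; after runs delta becomes 0; next at turn=3:; next delta becomes 0; next at turn=4:; next delta becomes 0; next at turn=5:; next delta becomes 0; next result becomes 1; next at turn=1:; next result becomes 1; next final value -3; both end at -3.
Every one of the 504 inputs gives matching results.
verdict: equivalent


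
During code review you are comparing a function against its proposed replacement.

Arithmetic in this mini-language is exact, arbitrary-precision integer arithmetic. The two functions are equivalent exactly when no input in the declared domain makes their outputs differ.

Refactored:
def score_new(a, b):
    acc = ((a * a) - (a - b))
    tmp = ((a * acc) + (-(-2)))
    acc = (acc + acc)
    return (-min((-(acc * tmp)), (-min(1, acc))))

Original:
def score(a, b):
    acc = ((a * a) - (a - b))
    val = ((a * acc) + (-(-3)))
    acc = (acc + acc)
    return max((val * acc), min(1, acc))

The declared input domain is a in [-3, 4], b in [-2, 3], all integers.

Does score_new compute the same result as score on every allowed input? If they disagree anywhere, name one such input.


a=-1, b=-1 yields 4 from score but 2 from score_new.
verdict: not equivalent; witness: a=-1, b=-1


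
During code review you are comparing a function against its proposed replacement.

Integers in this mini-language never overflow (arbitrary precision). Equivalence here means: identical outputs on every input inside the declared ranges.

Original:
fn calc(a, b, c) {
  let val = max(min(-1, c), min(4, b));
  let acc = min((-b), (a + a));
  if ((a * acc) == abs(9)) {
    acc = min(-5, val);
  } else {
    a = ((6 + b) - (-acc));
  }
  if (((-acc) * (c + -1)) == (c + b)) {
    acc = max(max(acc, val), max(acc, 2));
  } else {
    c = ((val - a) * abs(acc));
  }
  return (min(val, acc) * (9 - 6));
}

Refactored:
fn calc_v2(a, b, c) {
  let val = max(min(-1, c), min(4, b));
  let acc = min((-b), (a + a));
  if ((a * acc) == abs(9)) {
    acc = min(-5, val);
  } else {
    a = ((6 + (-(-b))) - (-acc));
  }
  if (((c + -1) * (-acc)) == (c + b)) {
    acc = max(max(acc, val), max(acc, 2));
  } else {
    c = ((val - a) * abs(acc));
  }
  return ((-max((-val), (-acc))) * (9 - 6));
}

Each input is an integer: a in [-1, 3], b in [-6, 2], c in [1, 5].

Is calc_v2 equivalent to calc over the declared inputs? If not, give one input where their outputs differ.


Changes here: min/max/abs usage differs; the full 225-point sweep finds no disagreement.
verdict: equivalent


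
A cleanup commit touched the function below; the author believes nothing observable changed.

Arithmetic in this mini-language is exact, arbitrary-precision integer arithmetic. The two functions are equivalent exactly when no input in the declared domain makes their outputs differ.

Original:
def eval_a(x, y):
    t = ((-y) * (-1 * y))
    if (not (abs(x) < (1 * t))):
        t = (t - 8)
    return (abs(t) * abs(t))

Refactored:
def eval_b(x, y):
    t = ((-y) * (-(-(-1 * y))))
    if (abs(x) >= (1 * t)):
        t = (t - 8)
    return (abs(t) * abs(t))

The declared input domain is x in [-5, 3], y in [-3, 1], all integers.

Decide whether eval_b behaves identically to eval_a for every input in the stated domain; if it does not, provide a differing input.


This is a faithful refactor — boolean connective usage differs; also comparison usage differs, but the computed results match everywhere.
As a probe, take x=2, y=0: eval_a runs t=0, then (not (abs(x) < (1 * t))) is true, then t=-8, then returns 64; eval_b runs t=0, then (abs(x) >= (1 * t)) is true, then t=-8, then returns 64; both end at 64.
An exhaustive pass over the 45 declared inputs shows identical outputs.
verdict: equivalent


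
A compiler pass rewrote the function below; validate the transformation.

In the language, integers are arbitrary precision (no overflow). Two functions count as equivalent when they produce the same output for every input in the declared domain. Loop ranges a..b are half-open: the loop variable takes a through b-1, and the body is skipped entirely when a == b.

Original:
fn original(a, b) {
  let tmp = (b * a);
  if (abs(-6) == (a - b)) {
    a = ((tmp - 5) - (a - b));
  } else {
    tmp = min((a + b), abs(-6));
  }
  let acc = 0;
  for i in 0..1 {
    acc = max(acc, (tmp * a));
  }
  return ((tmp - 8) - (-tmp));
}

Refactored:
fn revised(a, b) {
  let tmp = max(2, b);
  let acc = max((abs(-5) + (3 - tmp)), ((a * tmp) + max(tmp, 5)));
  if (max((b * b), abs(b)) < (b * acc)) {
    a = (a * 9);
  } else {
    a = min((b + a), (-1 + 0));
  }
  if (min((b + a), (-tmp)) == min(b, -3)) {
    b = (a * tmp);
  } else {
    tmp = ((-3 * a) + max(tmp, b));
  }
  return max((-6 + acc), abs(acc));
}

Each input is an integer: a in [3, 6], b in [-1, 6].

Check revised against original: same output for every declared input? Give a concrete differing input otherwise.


At a=3, b=-1: original gives -4, revised gives 11.
verdict: not equivalent; witness: a=3, b=-1


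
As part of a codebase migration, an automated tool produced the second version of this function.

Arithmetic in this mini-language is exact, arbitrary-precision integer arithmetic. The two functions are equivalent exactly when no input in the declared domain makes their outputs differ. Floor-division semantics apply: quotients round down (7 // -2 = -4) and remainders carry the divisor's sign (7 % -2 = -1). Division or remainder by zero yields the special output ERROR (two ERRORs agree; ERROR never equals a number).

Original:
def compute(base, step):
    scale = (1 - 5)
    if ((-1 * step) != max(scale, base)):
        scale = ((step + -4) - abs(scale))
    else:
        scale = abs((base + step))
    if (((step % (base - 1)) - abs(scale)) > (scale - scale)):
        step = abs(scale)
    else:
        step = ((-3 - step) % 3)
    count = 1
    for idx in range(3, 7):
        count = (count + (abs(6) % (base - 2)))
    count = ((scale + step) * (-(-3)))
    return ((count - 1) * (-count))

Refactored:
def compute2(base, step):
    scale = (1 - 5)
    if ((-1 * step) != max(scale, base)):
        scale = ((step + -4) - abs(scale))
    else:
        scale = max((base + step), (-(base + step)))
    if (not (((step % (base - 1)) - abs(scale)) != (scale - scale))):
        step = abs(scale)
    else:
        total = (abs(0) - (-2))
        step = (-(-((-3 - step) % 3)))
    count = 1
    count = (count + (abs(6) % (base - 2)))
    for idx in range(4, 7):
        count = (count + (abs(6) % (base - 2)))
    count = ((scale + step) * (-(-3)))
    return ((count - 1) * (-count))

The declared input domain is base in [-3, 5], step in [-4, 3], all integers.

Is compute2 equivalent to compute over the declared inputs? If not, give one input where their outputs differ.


Run the pair on base=4, step=-4.
compute: scale := -4 | ((-1 * step) != max(scale, base)): false | scale := 0 | (((step % (base - 1)) - abs(scale)) > (scale - scale)): true | step := 0 | count := 1 | iter idx=3: | count := 1 | iter idx=4: | count := 1 | iter idx=5: | count := 1 | iter idx=6: | count := 1 | count := 0 | result 0
compute2: scale := -4 | ((-1 * step) != max(scale, base)): false | scale := 0 | (not (((step % (base - 1)) - abs(scale)) != (scale - scale))): false | total := 2 | step := 1 | count := 1 | count := 1 | iter idx=4: | count := 1 | iter idx=5: | count := 1 | iter idx=6: | count := 1 | count := 3 | result -6
0 != -6, so the rewrite changes behavior.
verdict: not equivalent; witness: base=4, step=-4


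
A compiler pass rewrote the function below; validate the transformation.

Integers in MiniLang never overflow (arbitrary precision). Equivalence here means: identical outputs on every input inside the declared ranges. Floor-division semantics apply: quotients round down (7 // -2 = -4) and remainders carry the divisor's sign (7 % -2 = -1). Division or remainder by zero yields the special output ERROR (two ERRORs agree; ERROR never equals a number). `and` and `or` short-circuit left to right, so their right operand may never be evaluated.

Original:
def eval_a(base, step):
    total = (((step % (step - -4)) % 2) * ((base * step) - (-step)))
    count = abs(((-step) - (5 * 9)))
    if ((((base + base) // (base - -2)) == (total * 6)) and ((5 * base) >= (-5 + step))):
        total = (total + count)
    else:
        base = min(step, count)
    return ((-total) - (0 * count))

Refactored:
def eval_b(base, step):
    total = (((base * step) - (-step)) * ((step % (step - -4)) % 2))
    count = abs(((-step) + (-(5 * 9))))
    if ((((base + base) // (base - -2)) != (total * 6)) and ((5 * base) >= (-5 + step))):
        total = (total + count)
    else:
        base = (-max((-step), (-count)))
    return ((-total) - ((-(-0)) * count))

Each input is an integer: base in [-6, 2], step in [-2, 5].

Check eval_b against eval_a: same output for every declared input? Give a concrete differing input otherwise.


Try base=-1, step=-2.
eval_a: total := 0 | count := 43 | ((((base + base) // (base - -2)) == (total * 6)) and ((5 * base) >= (-5 + step))): false | base := -2 | result 0
eval_b: total := 0 | count := 43 | ((((base + base) // (base - -2)) != (total * 6)) and ((5 * base) >= (-5 + step))): true | total := 43 | result -43
0 vs -43 — the two versions disagree here.
verdict: not equivalent; witness: base=-1, step=-2


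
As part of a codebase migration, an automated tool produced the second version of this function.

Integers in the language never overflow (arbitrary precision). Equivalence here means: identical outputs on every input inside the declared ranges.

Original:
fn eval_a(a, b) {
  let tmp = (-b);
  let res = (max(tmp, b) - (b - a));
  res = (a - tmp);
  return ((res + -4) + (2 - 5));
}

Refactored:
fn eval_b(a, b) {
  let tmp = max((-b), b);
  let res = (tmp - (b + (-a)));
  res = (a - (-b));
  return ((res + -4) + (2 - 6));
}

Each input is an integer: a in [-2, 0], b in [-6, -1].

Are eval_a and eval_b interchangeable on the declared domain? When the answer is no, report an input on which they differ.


Run the pair on a=-2, b=-6.
eval_a: tmp=6, then res=10, then res=-8, then returns -15
eval_b: tmp=6, then res=10, then res=-8, then returns -16
-15 vs -16 — the two versions disagree here.
verdict: not equivalent; witness: a=-2, b=-6


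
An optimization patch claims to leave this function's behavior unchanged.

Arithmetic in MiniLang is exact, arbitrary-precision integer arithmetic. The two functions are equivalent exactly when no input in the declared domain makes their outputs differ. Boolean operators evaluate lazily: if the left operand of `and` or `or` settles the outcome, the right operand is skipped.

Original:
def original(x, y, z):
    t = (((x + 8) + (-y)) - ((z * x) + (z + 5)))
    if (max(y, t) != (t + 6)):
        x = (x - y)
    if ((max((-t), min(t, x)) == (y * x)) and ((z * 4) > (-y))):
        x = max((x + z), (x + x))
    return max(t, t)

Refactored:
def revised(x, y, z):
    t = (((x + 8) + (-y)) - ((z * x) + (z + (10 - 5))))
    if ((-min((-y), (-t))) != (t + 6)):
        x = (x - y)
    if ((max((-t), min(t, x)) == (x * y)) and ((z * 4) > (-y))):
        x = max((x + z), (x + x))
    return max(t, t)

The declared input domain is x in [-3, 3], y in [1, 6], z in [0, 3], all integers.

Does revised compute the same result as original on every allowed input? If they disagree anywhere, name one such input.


This is a faithful refactor — arithmetic usage differs, and constant usage differs, and min/max/abs usage differs, but the computed results match everywhere.
One worked example (x=-3, y=6, z=3) — original: t := 0 | (max(y, t) != (t + 6)): false | ((max((-t), min(t, x)) == (y * x)) and ((z * 4) > (-y))): false | result 0; revised: t := 0 | ((-min((-y), (-t))) != (t + 6)): false | ((max((-t), min(t, x)) == (x * y)) and ((z * 4) > (-y))): false | result 0; agreement on 0.
Checked all 168 inputs in the declared domain: the outputs agree on every one.
verdict: equivalent


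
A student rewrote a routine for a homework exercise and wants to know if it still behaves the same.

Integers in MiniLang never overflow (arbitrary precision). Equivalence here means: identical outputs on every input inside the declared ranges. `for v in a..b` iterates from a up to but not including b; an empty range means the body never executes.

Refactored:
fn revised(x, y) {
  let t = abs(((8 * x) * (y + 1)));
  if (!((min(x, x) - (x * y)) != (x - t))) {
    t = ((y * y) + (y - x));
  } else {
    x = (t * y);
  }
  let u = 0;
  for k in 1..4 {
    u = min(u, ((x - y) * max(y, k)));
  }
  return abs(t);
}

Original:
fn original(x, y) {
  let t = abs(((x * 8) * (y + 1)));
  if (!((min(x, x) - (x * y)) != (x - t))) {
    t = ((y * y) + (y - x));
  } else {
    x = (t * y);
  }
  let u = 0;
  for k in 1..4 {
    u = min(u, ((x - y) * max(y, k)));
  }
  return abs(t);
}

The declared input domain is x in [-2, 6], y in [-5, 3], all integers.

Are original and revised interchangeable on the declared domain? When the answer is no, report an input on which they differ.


Differences: same computation, different form — yet all 81 inputs agree.
verdict: equivalent


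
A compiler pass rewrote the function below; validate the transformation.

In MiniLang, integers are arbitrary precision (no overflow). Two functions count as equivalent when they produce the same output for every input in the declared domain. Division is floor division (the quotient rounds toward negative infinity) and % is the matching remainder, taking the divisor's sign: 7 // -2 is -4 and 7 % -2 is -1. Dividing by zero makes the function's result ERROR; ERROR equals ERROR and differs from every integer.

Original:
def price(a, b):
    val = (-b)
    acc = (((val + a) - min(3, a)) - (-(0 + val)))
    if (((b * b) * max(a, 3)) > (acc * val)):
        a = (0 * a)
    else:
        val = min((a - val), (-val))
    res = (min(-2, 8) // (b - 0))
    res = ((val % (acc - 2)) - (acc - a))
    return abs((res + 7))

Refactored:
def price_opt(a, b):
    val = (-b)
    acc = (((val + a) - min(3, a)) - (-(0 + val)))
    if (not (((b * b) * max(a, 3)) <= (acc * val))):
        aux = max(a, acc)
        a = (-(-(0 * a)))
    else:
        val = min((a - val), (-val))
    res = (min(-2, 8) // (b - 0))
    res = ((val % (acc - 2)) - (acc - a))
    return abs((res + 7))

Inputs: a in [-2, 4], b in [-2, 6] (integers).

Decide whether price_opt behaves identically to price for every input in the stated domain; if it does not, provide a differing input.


Equivalent — the differences include min/max/abs usage differs; statement counts differ; local variable names differ; boolean connective usage differs; comparison usage differs, yet no declared input distinguishes the two.
One worked example (a=-2, b=6) — price: val = -6; acc = -12; (((b * b) * max(a, 3)) > (acc * val)) -> true; a = 0; res = -1; res = 6; return 13; price_opt: val = -6; acc = -12; (not (((b * b) * max(a, 3)) <= (acc * val))) -> true; aux = -2; a = 0; res = -1; res = 6; return 13; agreement on 13.
Every one of the 63 inputs gives matching results.
verdict: equivalent


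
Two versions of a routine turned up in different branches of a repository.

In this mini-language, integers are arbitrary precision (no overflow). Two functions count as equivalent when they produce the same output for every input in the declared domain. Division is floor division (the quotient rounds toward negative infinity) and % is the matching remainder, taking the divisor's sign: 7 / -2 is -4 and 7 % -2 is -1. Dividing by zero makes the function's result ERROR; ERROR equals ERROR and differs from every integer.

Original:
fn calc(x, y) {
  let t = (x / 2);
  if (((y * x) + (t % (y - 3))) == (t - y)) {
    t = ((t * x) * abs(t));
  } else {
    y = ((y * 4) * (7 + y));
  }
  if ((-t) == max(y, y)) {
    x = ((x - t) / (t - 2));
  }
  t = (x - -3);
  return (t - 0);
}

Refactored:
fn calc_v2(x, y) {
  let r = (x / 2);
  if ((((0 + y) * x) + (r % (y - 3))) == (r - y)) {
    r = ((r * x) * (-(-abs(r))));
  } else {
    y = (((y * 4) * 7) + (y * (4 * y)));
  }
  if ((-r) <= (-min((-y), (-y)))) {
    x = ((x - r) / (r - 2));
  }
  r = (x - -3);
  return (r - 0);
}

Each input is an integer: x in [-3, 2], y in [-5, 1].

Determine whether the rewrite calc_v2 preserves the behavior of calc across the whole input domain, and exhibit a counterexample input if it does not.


There is a counterexample at x=-3, y=0: 0 on one side, 1 on the other.
calc: t=-2, then (((y * x) + (t % (y - 3))) == (t - y)) is true, then t=12, then ((-t) == max(y, y)) is false, then t=0, then returns 0
calc_v2: r=-2, then ((((0 + y) * x) + (r % (y - 3))) == (r - y)) is true, then r=12, then ((-r) <= (-min((-y), (-y)))) is true, then x=-2, then r=1, then returns 1
verdict: not equivalent; witness: x=-3, y=0


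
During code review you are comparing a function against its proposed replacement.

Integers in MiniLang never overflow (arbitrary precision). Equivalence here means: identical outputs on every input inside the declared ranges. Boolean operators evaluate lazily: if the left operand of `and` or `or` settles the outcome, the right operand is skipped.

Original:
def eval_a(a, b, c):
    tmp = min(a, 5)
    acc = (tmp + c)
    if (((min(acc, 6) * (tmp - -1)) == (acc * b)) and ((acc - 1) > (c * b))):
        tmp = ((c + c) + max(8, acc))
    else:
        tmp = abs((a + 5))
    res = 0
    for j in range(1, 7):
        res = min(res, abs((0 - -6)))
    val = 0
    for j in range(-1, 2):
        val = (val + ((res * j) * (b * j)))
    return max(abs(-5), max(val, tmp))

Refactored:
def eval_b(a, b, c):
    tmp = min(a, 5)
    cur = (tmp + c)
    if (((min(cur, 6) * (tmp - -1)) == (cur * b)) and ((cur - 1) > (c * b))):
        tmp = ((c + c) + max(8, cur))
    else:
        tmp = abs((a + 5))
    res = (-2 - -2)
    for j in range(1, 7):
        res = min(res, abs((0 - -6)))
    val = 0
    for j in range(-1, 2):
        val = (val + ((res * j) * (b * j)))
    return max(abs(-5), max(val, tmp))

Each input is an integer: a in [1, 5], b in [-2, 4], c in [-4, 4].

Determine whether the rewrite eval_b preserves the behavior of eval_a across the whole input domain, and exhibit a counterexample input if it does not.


The two versions differ — the changes include constant usage differs; also local variable names differ; also arithmetic usage differs.
As a probe, take a=3, b=3, c=-1: eval_a runs tmp becomes 3; next acc becomes 2; next (((min(acc, 6) * (tmp - -1)) == (acc * b)) and ((acc - 1) > (c * b))) evaluates to false; next tmp becomes 8; next res becomes 0; next at j=1:; next res becomes 0; next at j=2:; next res becomes 0; next at j=3:; next res becomes 0; next at j=4:; next res becomes 0; next at j=5:; next res becomes 0; next at j=6:; next res becomes 0; next val becomes 0; next at j=-1:; next val becomes 0; next at j=0:; next val becomes 0; next at j=1:; next val becomes 0; next final value 8; eval_b runs tmp becomes 3; next cur becomes 2; next (((min(cur, 6) * (tmp - -1)) == (cur * b)) and ((cur - 1) > (c * b))) evaluates to false; next tmp becomes 8; next res becomes 0; next at j=1:; next res becomes 0; next at j=2:; next res becomes 0; next at j=3:; next res becomes 0; next at j=4:; next res becomes 0; next at j=5:; next res becomes 0; next at j=6:; next res becomes 0; next val becomes 0; next at j=-1:; next val becomes 0; next at j=0:; next val becomes 0; next at j=1:; next val becomes 0; next final value 8; both end at 8.
Sweeping the whole domain (315 inputs) finds no disagreement.
verdict: equivalent


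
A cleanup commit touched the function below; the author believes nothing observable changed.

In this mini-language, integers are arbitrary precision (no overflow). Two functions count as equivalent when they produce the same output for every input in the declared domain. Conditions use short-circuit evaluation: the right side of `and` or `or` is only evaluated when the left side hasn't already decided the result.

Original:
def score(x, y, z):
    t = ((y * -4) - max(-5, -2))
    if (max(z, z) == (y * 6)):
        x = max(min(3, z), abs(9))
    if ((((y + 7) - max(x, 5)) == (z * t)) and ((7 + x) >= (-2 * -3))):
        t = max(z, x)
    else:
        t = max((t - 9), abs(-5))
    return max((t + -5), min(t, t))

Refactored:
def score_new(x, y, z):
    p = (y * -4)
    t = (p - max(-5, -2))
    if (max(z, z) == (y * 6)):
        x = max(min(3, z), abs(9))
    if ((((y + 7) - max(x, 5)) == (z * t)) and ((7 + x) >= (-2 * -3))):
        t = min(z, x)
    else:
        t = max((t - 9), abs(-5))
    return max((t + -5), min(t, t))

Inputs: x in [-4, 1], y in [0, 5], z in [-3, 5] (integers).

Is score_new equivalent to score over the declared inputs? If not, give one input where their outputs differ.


There is a counterexample at x=-1, y=0, z=1: 1 on one side, -1 on the other.
score: t=2, then (max(z, z) == (y * 6)) is false, then ((((y + 7) - max(x, 5)) == (z * t)) and ((7 + x) >= (-2 * -3))) is true, then t=1, then returns 1
score_new: p=0, then t=2, then (max(z, z) == (y * 6)) is false, then ((((y + 7) - max(x, 5)) == (z * t)) and ((7 + x) >= (-2 * -3))) is true, then t=-1, then returns -1
verdict: not equivalent; witness: x=-1, y=0, z=1


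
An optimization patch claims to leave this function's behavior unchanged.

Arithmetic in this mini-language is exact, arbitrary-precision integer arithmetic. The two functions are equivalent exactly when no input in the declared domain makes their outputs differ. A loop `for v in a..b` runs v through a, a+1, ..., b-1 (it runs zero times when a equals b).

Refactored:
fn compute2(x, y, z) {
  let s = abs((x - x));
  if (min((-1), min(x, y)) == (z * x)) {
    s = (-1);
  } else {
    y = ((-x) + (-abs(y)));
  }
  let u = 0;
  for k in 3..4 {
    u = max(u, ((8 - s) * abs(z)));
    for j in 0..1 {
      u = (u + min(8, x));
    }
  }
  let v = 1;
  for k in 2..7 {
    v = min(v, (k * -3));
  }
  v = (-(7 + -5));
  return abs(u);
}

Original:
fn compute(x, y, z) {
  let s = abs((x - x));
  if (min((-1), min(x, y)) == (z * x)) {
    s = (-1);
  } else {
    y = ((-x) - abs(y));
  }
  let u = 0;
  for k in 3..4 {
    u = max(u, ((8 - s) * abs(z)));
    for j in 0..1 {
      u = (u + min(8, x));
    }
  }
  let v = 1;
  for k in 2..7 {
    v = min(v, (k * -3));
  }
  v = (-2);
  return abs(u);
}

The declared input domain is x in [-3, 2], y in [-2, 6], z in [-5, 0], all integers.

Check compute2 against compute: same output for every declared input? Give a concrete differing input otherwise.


The two versions differ — the changes include constant usage differs, plus arithmetic usage differs.
Spot check at x=2, y=5, z=-5 — compute: s = 0; (min((-1), min(x, y)) == (z * x)) -> false; y = -7; u = 0; [k=3]; u = 40; [j=0]; u = 42; v = 1; [k=2]; v = -6; [k=3]; v = -9; [k=4]; v = -12; [k=5]; v = -15; [k=6]; v = -18; v = -2; return 42. compute2: s = 0; (min((-1), min(x, y)) == (z * x)) -> false; y = -7; u = 0; [k=3]; u = 40; [j=0]; u = 42; v = 1; [k=2]; v = -6; [k=3]; v = -9; [k=4]; v = -12; [k=5]; v = -15; [k=6]; v = -18; v = -2; return 42. Both give 42.
Checked all 324 inputs in the declared domain: the outputs agree on every one.
verdict: equivalent
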